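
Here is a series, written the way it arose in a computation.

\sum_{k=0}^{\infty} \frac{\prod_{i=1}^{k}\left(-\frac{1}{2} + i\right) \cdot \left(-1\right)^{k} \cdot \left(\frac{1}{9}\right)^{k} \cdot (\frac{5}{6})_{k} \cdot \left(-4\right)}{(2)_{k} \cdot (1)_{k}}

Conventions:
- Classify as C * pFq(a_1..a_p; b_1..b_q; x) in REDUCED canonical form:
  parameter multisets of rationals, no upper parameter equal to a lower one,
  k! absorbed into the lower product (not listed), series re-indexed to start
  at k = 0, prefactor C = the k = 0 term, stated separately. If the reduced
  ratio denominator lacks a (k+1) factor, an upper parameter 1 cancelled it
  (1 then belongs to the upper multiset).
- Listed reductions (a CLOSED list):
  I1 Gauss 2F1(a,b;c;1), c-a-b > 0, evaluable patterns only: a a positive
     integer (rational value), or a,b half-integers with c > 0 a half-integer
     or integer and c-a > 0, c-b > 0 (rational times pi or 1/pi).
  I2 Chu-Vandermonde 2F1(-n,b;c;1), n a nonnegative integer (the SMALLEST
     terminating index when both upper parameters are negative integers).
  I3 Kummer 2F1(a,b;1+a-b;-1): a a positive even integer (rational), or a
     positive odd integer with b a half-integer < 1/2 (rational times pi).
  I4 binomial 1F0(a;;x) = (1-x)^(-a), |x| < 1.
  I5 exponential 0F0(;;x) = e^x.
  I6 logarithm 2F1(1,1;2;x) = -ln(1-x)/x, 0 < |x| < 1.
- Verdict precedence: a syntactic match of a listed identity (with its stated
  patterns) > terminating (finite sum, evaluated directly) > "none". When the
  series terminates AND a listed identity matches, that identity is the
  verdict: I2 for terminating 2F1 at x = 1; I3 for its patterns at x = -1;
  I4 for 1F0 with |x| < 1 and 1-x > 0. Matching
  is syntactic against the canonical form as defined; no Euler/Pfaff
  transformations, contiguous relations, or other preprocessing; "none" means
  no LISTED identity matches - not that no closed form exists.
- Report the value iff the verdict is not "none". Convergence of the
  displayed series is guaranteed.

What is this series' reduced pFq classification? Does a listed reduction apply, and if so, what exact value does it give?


The series (x = -\frac{1}{9}) is 2F1: upper {\frac{1}{2}, \frac{5}{6}}, lower {2}, prefactor -4. Verdict: none - at argument -\frac{1}{9} the multisets {\frac{1}{2}, \frac{5}{6}} ; {2} match no listed identity.

Structural cue: t_0 being -4, the (-1)^k factor (C = -4, x = -1/9) folds into the argument's sign.
Step ratio: r(k) = -\frac{1}{9} * (k+\frac{1}{2}) (k+\frac{5}{6}) / [(k+2) (k+1)] - poly over poly, x = -\frac{1}{9} from leading terms; C = -4 at k = 0.


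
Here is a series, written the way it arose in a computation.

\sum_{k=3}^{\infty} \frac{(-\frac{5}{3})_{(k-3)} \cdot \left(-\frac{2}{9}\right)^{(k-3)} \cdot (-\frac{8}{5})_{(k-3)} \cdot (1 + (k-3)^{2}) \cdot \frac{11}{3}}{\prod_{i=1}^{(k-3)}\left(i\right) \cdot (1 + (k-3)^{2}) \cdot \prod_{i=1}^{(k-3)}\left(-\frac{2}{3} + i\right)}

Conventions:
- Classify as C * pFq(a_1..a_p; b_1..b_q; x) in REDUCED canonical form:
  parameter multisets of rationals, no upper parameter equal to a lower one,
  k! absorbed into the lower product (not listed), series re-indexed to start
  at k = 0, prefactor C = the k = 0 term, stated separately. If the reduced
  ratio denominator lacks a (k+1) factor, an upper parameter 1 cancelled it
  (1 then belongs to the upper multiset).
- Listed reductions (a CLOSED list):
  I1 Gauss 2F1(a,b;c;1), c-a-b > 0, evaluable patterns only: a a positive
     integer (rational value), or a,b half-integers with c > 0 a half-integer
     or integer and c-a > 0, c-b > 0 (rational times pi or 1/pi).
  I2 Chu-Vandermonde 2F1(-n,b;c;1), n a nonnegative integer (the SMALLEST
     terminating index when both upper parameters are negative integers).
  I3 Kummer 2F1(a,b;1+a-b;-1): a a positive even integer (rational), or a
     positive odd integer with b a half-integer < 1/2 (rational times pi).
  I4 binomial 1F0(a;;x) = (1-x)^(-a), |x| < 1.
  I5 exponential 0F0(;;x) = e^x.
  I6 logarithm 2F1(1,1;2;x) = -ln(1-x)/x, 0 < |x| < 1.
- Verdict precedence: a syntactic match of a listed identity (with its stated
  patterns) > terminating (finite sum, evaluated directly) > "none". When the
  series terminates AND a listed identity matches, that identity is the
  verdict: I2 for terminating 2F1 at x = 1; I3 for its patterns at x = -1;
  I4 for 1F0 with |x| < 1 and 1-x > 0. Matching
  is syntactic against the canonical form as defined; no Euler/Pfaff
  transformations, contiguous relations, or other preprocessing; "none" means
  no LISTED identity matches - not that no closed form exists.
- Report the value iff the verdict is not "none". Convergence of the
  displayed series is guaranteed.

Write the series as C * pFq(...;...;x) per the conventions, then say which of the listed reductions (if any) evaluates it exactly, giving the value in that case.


The series (x = -\frac{2}{9}) is 2F1: upper {-\frac{5}{3}, -\frac{8}{5}}, lower {\frac{1}{3}}, prefactor \frac{11}{3}. Verdict: none. Every listed pattern misses the 2F1 form at -\frac{2}{9}, upper {-\frac{5}{3}, -\frac{8}{5}}.

The tell: x = -\frac{2}{9} and the lower running product (prefactor 11/3) is a rising factorial.
Ratio: r(k) = -\frac{2}{9} * (k-\frac{5}{3}) (k-\frac{8}{5}) / [(k+\frac{1}{3}) (k+1)] - rational in k, leading ratio -\frac{2}{9}; with t_0 = \frac{11}{3}, classification follows.


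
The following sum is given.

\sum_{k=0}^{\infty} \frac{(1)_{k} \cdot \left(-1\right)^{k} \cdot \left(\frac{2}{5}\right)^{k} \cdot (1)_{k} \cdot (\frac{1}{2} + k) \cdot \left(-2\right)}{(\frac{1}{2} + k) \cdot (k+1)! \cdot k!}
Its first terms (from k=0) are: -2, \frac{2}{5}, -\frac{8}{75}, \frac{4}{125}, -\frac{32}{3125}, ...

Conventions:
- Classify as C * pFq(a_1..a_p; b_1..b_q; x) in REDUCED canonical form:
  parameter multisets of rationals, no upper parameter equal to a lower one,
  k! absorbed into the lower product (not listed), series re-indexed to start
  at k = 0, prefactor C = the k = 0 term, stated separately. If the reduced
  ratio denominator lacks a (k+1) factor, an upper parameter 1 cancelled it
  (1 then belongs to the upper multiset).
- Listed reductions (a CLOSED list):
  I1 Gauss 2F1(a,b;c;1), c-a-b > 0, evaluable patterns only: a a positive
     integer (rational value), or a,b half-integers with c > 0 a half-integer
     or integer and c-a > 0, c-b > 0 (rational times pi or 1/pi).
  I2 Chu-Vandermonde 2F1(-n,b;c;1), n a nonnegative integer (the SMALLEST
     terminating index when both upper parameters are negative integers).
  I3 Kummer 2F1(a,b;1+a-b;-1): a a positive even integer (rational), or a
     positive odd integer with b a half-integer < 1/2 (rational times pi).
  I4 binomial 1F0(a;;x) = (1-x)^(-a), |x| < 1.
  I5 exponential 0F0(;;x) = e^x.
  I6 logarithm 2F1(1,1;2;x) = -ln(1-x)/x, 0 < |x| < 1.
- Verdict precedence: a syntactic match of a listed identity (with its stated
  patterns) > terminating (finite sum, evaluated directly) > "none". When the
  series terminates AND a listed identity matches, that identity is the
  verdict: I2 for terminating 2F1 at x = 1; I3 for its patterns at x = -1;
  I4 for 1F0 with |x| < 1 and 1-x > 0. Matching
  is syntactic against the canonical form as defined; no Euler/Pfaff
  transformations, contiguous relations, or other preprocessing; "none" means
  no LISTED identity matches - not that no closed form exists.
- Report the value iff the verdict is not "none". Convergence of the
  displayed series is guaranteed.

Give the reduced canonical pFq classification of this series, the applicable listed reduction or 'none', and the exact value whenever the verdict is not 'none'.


Prefactor -2, argument -\frac{2}{5}: 2F1 with upper {1, 1} over lower {2}. Verdict: this is the I6 logarithm reduction (the logarithm: parameters (1,1;2), x = -\frac{2}{5}). Hence: \left(-5\right) \cdot \ln\left(\frac{7}{5}\right).

First insight: with t_0 = -2, the denominator's factorial ratio (C = -2, x = -2/5) is a lower Pochhammer.
Term ratio: r(k) = -\frac{2}{5} * (k+1) (k+1) / [(k+2) (k+1)] - rational in k, leading ratio -\frac{2}{5}; with t_0 = -2, classification follows.


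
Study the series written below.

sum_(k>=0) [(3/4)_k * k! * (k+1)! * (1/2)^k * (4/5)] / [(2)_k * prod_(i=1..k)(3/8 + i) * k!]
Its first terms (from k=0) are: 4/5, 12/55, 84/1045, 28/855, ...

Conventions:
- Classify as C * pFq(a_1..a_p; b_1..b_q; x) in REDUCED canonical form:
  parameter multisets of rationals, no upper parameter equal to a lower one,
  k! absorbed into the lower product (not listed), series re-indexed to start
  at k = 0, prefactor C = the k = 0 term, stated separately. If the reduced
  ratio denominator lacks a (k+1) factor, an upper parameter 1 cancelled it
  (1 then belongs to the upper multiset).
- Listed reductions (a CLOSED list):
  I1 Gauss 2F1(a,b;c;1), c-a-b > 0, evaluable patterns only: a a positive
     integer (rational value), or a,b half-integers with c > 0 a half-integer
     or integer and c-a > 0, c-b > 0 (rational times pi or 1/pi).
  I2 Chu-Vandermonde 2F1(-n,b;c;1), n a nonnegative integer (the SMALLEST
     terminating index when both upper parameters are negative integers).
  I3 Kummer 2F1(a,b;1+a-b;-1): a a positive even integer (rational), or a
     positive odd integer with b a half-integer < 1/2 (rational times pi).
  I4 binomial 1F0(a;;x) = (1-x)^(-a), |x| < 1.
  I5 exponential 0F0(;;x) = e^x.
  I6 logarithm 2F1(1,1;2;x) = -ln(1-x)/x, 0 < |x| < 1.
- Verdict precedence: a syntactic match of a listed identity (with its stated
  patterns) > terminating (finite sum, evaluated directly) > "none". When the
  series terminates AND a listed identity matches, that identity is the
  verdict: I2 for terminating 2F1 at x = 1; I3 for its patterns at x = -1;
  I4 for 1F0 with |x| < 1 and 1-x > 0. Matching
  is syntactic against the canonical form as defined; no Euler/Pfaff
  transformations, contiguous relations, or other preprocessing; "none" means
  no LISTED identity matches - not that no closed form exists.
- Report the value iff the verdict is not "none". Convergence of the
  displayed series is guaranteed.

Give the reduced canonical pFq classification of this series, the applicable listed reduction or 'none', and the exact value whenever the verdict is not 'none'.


Reduced: x = 1/2, 2F1, upper = {3/4, 1}, lower = {11/8}, C = 4/5. Verdict: none (x = 1/2): each listed identity misses the multisets {3/4, 1} ; {11/8}.

Structural cue: x = (1/2) and the parameter 2 appears in both the upper and lower lists and cancels.
Consecutive-term ratio: r(k) = (1/2) * (k+3/4) (k+1) / [(k+11/8) (k+1)] - poly over poly, x = (1/2) from leading terms; C = 4/5 at k = 0.


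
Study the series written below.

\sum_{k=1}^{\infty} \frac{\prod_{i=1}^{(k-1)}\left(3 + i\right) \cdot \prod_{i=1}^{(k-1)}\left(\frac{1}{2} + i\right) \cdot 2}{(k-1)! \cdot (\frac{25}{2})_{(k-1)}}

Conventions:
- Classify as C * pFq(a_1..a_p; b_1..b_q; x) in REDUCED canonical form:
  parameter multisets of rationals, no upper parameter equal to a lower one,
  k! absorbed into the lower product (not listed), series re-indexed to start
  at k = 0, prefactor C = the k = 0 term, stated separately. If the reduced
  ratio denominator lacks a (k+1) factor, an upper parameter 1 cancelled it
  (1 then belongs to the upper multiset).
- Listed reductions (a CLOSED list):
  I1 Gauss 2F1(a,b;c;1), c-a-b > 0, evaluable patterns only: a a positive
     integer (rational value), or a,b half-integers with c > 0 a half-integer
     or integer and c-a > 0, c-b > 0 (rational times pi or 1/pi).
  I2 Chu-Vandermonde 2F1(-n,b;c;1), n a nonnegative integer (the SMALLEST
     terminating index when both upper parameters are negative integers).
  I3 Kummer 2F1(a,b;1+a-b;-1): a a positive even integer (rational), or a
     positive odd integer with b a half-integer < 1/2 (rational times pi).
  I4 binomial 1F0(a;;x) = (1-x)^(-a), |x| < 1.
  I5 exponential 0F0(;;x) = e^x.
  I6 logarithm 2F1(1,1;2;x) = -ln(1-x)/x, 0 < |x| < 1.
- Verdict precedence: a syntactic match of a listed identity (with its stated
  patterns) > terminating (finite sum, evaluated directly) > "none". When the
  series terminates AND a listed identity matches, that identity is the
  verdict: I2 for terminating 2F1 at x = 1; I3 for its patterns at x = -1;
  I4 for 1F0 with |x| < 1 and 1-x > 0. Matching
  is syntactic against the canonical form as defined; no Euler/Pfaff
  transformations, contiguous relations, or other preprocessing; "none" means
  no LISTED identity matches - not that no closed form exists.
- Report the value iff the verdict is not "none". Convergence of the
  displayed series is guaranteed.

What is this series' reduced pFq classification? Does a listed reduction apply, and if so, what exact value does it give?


Canonical form: C = 2 times 2F1 with upper {\frac{3}{2}, 4}, lower {\frac{25}{2}}, x = 1. Verdict: the Gauss summation I1 fires (x = 1: the Gamma ratio telescopes since c-a-b = 7 > 0 and a = 4 in Z>0). Value: \frac{7429}{1920}.

Key step: x = 1 and the running product (C = 2, x = 1) telescopes to a rising factorial.
Consecutive-term ratio: r(k) = 1 * (k+\frac{3}{2}) (k+4) / [(k+\frac{25}{2}) (k+1)] - poly over poly, x = 1 from leading terms; C = 2 at k = 0.


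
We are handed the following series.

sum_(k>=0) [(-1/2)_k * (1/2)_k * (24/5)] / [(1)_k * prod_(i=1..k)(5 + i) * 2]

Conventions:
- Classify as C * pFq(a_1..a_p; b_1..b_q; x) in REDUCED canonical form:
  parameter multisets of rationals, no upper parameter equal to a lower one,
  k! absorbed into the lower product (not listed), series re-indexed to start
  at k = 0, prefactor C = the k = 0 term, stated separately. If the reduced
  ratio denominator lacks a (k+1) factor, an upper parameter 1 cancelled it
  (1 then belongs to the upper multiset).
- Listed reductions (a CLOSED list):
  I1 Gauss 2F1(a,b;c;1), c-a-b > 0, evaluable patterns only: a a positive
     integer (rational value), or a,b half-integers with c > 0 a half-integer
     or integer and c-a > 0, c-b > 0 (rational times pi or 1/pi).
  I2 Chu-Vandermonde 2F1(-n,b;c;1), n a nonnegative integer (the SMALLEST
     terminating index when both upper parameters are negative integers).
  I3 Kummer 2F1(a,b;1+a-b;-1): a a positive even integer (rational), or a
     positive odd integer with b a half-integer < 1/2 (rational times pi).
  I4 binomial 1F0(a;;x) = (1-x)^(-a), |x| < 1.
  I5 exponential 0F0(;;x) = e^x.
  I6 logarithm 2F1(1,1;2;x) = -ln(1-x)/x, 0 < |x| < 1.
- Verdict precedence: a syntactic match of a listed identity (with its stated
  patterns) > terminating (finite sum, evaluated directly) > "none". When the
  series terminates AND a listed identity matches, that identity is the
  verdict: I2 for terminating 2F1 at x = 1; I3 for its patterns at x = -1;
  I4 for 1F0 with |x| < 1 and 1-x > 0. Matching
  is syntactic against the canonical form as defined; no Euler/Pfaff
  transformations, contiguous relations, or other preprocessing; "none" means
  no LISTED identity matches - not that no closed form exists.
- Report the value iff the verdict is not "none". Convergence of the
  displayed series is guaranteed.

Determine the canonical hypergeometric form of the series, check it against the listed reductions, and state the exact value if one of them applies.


At argument 1: a 2F1 with upper {-1/2, 1/2}, lower {6}, scaled by C = 12/5. Verdict: Gauss's theorem I1 (half-integer case) applies (x = 1; upper {-1/2, 1/2} half-integers, c = 6 in the evaluable pattern). Exact value: (524288/72765) / pi.

Structural cue: t_0 being 12/5, the lower running product (C = 12/5, x = 1) is a rising factorial.
Adjacent-term ratio: r(k) = 1 * (k-1/2) (k+1/2) / [(k+6) (k+1)] - rational in k, leading ratio 1; with t_0 = 12/5, classification follows.


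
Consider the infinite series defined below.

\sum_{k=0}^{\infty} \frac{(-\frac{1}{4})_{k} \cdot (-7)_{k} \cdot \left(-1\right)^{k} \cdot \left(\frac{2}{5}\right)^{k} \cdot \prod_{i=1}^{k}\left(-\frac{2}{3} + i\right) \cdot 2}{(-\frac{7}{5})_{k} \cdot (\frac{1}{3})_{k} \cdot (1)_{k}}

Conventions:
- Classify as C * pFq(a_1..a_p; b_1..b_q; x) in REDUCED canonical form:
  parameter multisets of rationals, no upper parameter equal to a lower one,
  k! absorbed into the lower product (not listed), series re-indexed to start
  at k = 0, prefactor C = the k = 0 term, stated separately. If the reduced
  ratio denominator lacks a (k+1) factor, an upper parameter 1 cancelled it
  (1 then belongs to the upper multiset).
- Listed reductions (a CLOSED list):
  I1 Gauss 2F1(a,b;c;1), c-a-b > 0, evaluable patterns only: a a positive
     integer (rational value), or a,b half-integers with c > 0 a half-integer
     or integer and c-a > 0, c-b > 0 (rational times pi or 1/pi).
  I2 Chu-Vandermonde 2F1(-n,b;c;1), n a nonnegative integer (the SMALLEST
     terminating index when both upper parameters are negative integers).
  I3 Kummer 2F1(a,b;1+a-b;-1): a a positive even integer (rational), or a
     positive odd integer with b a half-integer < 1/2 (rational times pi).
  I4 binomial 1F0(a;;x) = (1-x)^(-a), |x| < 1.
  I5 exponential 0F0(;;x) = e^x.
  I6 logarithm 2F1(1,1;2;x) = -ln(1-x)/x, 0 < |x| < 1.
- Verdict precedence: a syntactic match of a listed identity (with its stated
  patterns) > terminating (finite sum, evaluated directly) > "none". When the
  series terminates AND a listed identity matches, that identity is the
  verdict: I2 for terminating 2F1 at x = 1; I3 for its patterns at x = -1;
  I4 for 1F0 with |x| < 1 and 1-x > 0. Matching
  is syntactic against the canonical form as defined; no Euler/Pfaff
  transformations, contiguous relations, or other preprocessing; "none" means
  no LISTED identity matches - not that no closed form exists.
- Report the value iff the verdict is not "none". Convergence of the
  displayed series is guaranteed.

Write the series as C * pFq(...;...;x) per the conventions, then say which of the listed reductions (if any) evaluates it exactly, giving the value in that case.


Canonical form: C = 2 times 2F1 with upper {-7, -\frac{1}{4}}, lower {-\frac{7}{5}}, x = -\frac{2}{5}. Verdict: terminating at k = 7: the factor (-7)_k kills every later term; summing the 8 survivors is exact. Value: -\frac{209537}{26624}.

First insight: t_0 = 2 here, and the (-1)^k factor (C = 2, x = -2/5) folds into the argument's sign.
Step ratio: r(k) = -\frac{2}{5} * (k-7) (k-\frac{1}{4}) / [(k-\frac{7}{5}) (k+1)] - rational in k, leading ratio -\frac{2}{5}; with t_0 = 2, classification follows.


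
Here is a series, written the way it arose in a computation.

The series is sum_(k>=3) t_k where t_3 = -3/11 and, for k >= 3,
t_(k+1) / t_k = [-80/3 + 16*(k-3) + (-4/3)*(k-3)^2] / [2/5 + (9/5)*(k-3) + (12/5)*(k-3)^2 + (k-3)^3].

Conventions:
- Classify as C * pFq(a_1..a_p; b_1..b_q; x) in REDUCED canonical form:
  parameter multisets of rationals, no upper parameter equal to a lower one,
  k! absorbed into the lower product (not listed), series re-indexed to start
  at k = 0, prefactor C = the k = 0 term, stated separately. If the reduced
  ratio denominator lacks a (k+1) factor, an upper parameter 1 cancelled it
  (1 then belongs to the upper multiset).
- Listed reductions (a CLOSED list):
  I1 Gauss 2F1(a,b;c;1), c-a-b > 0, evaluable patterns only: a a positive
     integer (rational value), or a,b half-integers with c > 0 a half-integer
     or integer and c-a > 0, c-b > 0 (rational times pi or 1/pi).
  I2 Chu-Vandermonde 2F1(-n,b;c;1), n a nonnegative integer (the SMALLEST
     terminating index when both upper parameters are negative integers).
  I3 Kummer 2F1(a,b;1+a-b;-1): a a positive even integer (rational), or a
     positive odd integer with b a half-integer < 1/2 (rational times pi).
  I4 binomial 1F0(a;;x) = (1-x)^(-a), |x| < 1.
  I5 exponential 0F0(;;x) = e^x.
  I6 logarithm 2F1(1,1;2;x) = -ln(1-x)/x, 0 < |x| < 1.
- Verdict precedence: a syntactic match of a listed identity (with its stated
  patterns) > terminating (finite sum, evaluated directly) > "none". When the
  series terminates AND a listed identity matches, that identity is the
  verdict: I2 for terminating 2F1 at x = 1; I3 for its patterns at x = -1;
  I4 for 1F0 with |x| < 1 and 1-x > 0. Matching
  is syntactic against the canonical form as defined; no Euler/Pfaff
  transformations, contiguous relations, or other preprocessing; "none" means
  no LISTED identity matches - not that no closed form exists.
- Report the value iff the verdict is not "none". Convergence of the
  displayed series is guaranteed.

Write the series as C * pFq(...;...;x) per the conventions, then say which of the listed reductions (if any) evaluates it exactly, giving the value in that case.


x = -4/3 here; the reduced form reads 2F2, upper {-10, -2}, lower {2/5, 1}, C = -3/11. Verdict: terminating - the sum ends at index 2 because -2 is a negative integer; exact evaluation follows. Its exact value is -1621/77.

Key observation: x = (-4/3) and the expanded ratio factors over Q; C = -3/11, x = -4/3, roots give parameters.
Ratio: r(k) = (-4/3) * (k-10) (k-2) / [(k+2/5) (k+1) (k+1)] - rational; roots negated = parameters, x = (-4/3), C = -3/11.


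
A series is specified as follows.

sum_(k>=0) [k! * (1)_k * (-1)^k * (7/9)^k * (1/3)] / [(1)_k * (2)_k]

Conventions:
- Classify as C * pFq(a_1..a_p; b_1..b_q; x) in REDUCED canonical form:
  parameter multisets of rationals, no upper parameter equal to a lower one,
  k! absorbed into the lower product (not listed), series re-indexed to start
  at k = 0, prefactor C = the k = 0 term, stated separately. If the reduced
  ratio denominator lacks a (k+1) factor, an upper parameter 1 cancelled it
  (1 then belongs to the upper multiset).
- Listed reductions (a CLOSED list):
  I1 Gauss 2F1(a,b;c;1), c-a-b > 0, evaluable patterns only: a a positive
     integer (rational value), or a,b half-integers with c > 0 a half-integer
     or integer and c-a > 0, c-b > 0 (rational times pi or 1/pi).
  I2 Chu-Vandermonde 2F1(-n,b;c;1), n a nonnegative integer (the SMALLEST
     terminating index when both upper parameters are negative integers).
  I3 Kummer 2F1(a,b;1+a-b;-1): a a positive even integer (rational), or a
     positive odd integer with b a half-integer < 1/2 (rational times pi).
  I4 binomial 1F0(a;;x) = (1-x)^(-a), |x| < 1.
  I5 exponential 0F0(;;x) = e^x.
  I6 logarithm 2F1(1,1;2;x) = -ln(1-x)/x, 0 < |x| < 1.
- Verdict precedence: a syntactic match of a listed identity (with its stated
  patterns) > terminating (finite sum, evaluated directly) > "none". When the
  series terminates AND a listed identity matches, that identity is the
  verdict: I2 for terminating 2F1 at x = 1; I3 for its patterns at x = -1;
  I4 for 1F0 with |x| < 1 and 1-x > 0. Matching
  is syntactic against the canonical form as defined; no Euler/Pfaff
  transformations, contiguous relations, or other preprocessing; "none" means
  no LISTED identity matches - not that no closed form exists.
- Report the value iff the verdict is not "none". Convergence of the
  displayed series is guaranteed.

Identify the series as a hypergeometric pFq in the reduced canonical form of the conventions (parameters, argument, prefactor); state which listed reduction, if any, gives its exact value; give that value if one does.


Classification (C = 1/3): 2F1 with upper {1, 1}, lower {2}, argument x = -7/9. Verdict: the logarithmic series (I6) applies (the logarithm: parameters (1,1;2), x = -7/9). Value: (3/7) * ln(16/9).

Key observation: from the first term 1/3: the factorial ratio (C = 1/3, x = -7/9) (k+a-1)!/(a-1)! is a rising factorial (a)_k.
Ratio: r(k) = (-7/9) * (k+1) (k+1) / [(k+2) (k+1)] - rational in k, leading ratio (-7/9); with t_0 = 1/3, classification follows.


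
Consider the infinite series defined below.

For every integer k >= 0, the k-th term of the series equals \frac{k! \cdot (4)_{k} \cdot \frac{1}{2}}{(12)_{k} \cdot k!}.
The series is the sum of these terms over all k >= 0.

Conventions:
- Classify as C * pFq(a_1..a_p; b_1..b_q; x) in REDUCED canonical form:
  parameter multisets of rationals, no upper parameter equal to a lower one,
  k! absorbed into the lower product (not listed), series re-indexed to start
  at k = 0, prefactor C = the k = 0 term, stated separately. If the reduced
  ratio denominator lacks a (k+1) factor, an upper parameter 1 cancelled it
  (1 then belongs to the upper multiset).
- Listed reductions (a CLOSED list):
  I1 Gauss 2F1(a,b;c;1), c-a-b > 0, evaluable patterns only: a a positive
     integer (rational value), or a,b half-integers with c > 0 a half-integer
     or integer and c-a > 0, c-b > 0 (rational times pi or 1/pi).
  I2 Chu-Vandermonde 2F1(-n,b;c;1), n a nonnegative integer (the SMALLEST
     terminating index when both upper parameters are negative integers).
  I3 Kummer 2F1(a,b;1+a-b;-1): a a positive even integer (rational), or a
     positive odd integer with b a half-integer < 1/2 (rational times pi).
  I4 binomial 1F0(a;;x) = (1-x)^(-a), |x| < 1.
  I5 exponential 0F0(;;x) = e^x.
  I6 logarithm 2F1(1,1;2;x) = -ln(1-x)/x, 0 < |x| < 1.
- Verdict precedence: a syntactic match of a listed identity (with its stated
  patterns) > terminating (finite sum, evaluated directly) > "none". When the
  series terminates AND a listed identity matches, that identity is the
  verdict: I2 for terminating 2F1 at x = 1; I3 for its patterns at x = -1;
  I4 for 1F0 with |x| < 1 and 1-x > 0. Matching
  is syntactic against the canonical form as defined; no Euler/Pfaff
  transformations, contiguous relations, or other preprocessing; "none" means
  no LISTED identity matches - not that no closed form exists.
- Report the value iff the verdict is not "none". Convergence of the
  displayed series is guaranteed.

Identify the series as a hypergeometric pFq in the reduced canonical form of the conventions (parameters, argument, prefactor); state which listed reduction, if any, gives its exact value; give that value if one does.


With C = \frac{1}{2}: the canonical form is 2F1(1, 4; 12; 1). Verdict: the Gauss summation I1 matches (x = 1: the Gamma ratio telescopes since c-a-b = 7 > 0 and a = 1 in Z>0). Its exact value is \frac{11}{14}.

Key observation: with t_0 = \frac{1}{2}, the factorial ratio (prefactor 1/2) (k+a-1)!/(a-1)! is a rising factorial (a)_k.
Step ratio: r(k) = 1 * (k+1) (k+4) / [(k+12) (k+1)] - rational in k. x = 1; t_0 = \frac{1}{2}; negate the roots.


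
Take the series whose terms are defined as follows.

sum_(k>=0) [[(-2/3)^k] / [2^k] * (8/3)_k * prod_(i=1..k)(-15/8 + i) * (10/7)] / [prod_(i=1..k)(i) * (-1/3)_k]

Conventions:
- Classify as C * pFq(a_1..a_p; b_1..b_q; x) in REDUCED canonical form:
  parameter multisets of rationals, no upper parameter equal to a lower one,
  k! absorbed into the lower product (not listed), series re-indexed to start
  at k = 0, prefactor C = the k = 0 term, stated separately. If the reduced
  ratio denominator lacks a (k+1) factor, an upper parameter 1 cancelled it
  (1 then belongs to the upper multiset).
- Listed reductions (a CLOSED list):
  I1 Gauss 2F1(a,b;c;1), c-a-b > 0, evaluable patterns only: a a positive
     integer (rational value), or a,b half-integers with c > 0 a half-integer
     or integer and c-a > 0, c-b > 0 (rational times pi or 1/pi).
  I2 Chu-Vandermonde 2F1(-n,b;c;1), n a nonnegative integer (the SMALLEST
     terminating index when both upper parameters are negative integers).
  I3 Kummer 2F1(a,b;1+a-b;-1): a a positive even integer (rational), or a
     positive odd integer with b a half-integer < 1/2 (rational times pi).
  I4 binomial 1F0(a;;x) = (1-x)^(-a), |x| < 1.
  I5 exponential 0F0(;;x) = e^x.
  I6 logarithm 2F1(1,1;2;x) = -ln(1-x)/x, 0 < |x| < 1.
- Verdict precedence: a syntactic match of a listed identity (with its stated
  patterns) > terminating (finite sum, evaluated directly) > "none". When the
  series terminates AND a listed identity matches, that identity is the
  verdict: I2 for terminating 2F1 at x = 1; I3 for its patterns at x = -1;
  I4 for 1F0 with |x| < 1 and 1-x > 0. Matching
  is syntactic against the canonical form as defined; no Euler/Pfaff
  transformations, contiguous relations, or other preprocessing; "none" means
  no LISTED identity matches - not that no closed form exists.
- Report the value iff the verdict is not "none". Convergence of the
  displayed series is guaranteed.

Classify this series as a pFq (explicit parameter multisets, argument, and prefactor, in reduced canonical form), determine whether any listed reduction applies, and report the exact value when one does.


The series (x = -1/3) is 2F1: upper {-7/8, 8/3}, lower {-1/3}, prefactor 10/7. Verdict: none - this 2F1 at x = -1/3 matches no listed pattern, and upper {-7/8, 8/3} holds no stopper.

First insight: x = (-1/3) and the two k-th powers (C = 10/7, x = -1/3) combine into one argument.
Term ratio: r(k) = (-1/3) * (k-7/8) (k+8/3) / [(k-1/3) (k+1)] - poly over poly, x = (-1/3) from leading terms; C = 10/7 at k = 0.


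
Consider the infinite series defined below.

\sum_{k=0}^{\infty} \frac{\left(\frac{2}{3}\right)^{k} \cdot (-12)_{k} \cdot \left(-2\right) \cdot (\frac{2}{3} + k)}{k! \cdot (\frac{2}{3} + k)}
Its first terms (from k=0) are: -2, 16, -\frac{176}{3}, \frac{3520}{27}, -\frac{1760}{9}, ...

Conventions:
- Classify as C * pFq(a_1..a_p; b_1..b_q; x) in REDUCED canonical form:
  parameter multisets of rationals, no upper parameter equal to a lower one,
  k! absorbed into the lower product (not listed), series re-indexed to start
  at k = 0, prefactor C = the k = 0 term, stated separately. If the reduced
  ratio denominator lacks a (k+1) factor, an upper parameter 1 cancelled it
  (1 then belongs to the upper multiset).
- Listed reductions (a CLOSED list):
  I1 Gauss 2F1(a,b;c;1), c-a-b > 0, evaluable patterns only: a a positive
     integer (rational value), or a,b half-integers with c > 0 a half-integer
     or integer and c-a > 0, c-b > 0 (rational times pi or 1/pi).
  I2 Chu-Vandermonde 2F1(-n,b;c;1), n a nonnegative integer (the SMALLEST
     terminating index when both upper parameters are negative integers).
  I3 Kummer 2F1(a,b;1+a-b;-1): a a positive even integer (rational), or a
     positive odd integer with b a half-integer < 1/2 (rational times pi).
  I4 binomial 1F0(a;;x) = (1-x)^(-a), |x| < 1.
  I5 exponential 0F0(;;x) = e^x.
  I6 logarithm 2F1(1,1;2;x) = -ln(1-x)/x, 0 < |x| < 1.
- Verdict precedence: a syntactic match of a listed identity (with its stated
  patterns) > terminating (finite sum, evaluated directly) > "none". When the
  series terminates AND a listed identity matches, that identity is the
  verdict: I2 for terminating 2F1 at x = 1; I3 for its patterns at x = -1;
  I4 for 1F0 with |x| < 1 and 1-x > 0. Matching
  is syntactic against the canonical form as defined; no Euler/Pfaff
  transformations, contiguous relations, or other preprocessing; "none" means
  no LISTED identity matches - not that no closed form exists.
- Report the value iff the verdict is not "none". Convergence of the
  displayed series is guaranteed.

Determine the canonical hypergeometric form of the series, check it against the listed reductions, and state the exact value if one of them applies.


This is -2 * 1F0(-12; -; \frac{2}{3}) in reduced canonical form. Verdict at x = \frac{2}{3}: the binomial series (I4) matches (the 1F0 binomial series: exponent 12, x = \frac{2}{3}). Sum: -\frac{2}{531441}.

Structural cue: t_0 = -2 here, and k + 2/3 divides numerator and denominator alike; C = -2, x = 2/3 after cancelling.
Consecutive-term ratio: r(k) = \frac{2}{3} * (k-12) / [(k+1)] - rational in k, leading ratio \frac{2}{3}; with t_0 = -2, classification follows.


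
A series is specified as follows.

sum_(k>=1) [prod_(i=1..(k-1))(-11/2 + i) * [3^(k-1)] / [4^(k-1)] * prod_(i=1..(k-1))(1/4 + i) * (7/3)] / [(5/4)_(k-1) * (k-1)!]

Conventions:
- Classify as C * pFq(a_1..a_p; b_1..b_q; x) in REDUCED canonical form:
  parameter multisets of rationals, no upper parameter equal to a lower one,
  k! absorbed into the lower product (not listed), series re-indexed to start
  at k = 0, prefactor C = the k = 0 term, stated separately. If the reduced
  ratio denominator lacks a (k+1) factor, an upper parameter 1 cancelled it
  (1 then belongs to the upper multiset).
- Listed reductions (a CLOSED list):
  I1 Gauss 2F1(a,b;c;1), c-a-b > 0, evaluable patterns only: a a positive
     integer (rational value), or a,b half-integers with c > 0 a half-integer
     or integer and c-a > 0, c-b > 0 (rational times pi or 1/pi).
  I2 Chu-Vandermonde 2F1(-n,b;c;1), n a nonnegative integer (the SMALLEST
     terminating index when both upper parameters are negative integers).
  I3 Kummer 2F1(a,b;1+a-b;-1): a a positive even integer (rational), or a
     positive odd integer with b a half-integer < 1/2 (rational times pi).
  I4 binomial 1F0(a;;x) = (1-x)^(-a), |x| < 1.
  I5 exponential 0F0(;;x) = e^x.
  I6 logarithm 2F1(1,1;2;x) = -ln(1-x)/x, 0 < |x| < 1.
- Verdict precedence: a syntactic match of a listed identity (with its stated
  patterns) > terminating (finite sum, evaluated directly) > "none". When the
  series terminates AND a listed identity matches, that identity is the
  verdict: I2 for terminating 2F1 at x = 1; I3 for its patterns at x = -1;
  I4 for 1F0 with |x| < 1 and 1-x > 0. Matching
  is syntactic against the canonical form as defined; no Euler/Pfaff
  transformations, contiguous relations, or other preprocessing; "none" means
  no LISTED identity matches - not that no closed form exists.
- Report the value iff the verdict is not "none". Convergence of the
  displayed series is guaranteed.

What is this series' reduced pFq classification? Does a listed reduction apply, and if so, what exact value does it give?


The series (x = 3/4) is 1F0: upper {-9/2}, lower {-}, prefactor 7/3. Verdict: the I4 binomial reduction applies (the 1F0 binomial series: exponent 9/2, x = 3/4). Value: (7/3) * (1/4)^(9/2).

The tell: x = (3/4) and the two geometric factors (C = 7/3) combine into one argument.
Step ratio: r(k) = (3/4) * (k-9/2) / [(k+1)] - rational in k. x = (3/4); t_0 = 7/3; negate the roots.


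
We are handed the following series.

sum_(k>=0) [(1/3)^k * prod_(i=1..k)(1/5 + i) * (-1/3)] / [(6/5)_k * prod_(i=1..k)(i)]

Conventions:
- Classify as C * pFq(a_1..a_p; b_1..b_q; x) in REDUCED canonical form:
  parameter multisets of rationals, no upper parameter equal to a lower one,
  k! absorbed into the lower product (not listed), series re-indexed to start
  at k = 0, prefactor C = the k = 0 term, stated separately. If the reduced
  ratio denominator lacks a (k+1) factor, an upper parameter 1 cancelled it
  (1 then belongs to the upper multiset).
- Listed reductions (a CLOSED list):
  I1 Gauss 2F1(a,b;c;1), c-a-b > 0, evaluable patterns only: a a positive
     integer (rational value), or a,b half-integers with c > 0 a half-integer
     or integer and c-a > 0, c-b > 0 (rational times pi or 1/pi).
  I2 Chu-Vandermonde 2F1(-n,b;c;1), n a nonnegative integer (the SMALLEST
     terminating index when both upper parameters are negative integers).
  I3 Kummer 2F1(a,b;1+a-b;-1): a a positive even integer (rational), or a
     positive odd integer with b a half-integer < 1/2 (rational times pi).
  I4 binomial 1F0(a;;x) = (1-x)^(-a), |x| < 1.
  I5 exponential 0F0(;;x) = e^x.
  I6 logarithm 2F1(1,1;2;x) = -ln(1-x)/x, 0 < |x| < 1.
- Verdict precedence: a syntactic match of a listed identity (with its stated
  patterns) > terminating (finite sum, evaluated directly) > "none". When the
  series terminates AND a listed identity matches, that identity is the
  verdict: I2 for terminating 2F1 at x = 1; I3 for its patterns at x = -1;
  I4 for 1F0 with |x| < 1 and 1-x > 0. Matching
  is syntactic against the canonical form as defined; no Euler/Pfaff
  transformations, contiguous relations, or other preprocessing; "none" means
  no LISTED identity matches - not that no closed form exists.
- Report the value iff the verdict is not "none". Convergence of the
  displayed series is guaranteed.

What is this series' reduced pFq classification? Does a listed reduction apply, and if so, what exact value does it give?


The series (x = 1/3) is 0F0: upper {-}, lower {-}, prefactor -1/3. Verdict: the exponential series (I5) matches (the 0F0 exponential series at x = 1/3). Hence: (-1/3) * e^(1/3).

Structural cue: t_0 being -1/3, the product of the first k integers (C = -1/3, x = 1/3) is k!.
Ratio: r(k) = (1/3) * 1 / [(k+1)] - poly over poly, x = (1/3) from leading terms; C = -1/3 at k = 0.


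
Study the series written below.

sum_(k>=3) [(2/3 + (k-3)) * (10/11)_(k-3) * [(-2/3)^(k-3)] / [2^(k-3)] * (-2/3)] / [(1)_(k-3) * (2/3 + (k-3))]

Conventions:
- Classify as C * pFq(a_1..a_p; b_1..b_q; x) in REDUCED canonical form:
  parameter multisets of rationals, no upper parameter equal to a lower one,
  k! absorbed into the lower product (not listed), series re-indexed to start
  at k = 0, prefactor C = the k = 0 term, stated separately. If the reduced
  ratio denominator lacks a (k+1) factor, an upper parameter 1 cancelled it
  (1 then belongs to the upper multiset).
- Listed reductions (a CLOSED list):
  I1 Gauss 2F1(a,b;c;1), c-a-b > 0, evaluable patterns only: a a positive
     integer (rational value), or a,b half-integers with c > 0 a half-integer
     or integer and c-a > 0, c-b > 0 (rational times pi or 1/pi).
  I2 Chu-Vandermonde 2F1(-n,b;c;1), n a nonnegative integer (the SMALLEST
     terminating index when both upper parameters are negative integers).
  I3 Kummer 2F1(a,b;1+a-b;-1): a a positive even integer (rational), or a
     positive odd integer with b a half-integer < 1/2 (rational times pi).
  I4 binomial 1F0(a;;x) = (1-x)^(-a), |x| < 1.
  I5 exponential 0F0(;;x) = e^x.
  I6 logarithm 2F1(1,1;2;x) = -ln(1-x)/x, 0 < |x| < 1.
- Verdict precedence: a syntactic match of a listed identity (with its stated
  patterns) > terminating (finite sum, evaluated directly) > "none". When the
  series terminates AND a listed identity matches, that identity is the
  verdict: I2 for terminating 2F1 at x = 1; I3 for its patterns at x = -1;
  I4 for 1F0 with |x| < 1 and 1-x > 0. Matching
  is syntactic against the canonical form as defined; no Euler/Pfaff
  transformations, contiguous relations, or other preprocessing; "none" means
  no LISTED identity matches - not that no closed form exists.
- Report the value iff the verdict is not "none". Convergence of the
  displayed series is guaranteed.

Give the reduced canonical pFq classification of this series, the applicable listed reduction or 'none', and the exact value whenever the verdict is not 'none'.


Prefactor -2/3, argument -1/3: 1F0 with upper {10/11} over lower {-}. Verdict at x = -1/3: binomial (I4) matches (the 1F0 binomial series: exponent -10/11, x = -1/3). Exact value: (-2/3) * (4/3)^(-10/11).

Structural cue: t_0 = -2/3 here, and (1)_k (prefactor -2/3) is k! itself.
Consecutive-term ratio: r(k) = (-1/3) * (k+10/11) / [(k+1)] - poly over poly, x = (-1/3) from leading terms; C = -2/3 at k = 0.


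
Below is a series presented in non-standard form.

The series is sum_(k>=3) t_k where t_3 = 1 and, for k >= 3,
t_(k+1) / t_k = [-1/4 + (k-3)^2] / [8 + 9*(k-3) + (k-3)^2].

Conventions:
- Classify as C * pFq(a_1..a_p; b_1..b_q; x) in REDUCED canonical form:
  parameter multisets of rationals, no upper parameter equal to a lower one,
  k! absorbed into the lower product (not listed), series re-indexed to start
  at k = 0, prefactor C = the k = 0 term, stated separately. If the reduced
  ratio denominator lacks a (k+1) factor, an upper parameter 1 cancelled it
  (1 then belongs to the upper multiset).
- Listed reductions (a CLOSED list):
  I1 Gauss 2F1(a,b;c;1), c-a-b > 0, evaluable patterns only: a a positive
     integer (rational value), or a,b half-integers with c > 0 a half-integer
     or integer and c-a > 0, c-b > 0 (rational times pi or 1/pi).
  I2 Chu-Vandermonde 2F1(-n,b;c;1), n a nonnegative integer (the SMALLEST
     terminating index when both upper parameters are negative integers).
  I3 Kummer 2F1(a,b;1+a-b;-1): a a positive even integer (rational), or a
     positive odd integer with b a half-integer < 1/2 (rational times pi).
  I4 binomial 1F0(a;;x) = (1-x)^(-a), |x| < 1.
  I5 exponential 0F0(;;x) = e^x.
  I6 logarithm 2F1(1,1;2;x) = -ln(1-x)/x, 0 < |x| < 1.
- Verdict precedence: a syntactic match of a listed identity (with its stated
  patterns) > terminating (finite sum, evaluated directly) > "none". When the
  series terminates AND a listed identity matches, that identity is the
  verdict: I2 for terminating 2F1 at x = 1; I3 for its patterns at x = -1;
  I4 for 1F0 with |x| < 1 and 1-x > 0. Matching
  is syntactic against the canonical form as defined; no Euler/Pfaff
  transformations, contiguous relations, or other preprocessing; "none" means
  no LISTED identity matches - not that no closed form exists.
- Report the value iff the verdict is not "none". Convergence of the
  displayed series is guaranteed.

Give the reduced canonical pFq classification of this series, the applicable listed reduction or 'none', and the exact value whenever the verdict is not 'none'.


This is 1 * 2F1(-1/2, 1/2; 8; 1) in reduced canonical form. Verdict: this is Gauss (I1, half-integer pattern) (x = 1; upper {-1/2, 1/2} half-integers, c = 8 in the evaluable pattern). Hence: (8388608/2760615) / pi.

Key step: with t_0 = 1, roots of the ratio polynomials (C = 1) are the negated parameters.
Consecutive-term ratio: r(k) = 1 * (k-1/2) (k+1/2) / [(k+8) (k+1)] ; factor over Q: parameters, x = 1, and C = 1.
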